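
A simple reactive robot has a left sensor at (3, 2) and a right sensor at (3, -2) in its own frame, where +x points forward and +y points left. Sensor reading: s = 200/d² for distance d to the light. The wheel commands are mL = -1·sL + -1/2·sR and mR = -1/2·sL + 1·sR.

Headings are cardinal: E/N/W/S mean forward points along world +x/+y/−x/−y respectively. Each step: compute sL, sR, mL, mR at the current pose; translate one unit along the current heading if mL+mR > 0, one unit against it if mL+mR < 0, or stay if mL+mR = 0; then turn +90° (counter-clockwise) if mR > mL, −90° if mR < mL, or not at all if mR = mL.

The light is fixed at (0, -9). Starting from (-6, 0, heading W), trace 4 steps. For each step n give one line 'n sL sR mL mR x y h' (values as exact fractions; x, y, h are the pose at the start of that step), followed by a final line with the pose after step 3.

0 20/13 100/101 -2670/1313 290/1313 -6 0 W
1 40/9 40/17 -860/153 20/153 -5 0 S
2 50/37 50/17 -1775/629 1425/629 -5 1 E
3 200/233 40/37 -12060/8621 5620/8621 -6 1 N
final -6 0 W

n=0: pose=(-6,0,W); sL=20/13, sR=100/101; mL=-2670/1313, mR=290/1313; mL+mR=-2380/1313 → advance -1; mR−mL=2960/1313 → turn +1·90°
n=1: pose=(-5,0,S); sL=40/9, sR=40/17; mL=-860/153, mR=20/153; mL+mR=-280/51 → advance -1; mR−mL=880/153 → turn +1·90°
n=2: pose=(-5,1,E); sL=50/37, sR=50/17; mL=-1775/629, mR=1425/629; mL+mR=-350/629 → advance -1; mR−mL=3200/629 → turn +1·90°
n=3: pose=(-6,1,N); sL=200/233, sR=40/37; mL=-12060/8621, mR=5620/8621; mL+mR=-6440/8621 → advance -1; mR−mL=17680/8621 → turn +1·90°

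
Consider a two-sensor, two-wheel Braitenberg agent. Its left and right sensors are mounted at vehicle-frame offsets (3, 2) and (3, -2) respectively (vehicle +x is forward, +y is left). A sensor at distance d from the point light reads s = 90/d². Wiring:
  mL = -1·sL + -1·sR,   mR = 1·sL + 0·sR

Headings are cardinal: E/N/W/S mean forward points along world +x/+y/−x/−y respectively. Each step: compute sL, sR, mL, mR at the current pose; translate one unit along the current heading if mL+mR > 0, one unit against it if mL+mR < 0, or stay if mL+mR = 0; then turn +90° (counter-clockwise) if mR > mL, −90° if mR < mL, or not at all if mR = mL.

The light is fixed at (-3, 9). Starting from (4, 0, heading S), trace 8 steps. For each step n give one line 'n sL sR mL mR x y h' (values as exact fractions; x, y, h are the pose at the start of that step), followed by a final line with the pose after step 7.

n=0: pose=(4,0,S); sL=2/5, sR=90/169; mL=-788/845, mR=2/5; mL+mR=-90/169 → advance -1; mR−mL=1126/845 → turn +1·90°
n=1: pose=(4,1,E); sL=45/68, sR=9/20; mL=-189/170, mR=45/68; mL+mR=-9/20 → advance -1; mR−mL=603/340 → turn +1·90°
n=2: pose=(3,1,N); sL=90/41, sR=90/89; mL=-11700/3649, mR=90/41; mL+mR=-90/89 → advance -1; mR−mL=19710/3649 → turn +1·90°
n=3: pose=(3,0,W); sL=9/13, sR=45/29; mL=-846/377, mR=9/13; mL+mR=-45/29 → advance -1; mR−mL=1107/377 → turn +1·90°
n=4: pose=(4,0,S); sL=2/5, sR=90/169; mL=-788/845, mR=2/5; mL+mR=-90/169 → advance -1; mR−mL=1126/845 → turn +1·90°
n=5: pose=(4,1,E); sL=45/68, sR=9/20; mL=-189/170, mR=45/68; mL+mR=-9/20 → advance -1; mR−mL=603/340 → turn +1·90°
n=6: pose=(3,1,N); sL=90/41, sR=90/89; mL=-11700/3649, mR=90/41; mL+mR=-90/89 → advance -1; mR−mL=19710/3649 → turn +1·90°
n=7: pose=(3,0,W); sL=9/13, sR=45/29; mL=-846/377, mR=9/13; mL+mR=-45/29 → advance -1; mR−mL=1107/377 → turn +1·90°

0 2/5 90/169 -788/845 2/5 4 0 S
1 45/68 9/20 -189/170 45/68 4 1 E
2 90/41 90/89 -11700/3649 90/41 3 1 N
3 9/13 45/29 -846/377 9/13 3 0 W
4 2/5 90/169 -788/845 2/5 4 0 S
5 45/68 9/20 -189/170 45/68 4 1 E
6 90/41 90/89 -11700/3649 90/41 3 1 N
7 9/13 45/29 -846/377 9/13 3 0 W
final 4 0 S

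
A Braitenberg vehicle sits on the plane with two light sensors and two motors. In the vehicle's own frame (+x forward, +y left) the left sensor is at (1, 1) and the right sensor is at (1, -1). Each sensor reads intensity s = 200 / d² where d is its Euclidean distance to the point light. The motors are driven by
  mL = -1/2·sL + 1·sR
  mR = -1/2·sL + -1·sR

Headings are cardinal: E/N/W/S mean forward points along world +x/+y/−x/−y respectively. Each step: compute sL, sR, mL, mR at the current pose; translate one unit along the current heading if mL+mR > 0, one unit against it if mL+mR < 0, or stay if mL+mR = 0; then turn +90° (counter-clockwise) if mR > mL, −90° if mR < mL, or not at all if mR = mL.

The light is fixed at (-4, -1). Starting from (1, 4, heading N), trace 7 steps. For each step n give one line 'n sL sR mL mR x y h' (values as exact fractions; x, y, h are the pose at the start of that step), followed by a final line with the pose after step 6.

0 50/13 25/9 100/117 -550/117 1 4 N
1 200/61 40/9 1540/549 -3340/549 1 3 E
2 100/17 100/9 1250/153 -2150/153 0 3 S
3 8 40/9 4/9 -76/9 0 4 W
4 50/13 25/9 100/117 -550/117 1 4 N
5 200/61 40/9 1540/549 -3340/549 1 3 E
6 100/17 100/9 1250/153 -2150/153 0 3 S
final 0 4 W

n=0: pose=(1,4,N); sL=50/13, sR=25/9; mL=100/117, mR=-550/117; mL+mR=-50/13 → advance -1; mR−mL=-50/9 → turn -1·90°
n=1: pose=(1,3,E); sL=200/61, sR=40/9; mL=1540/549, mR=-3340/549; mL+mR=-200/61 → advance -1; mR−mL=-80/9 → turn -1·90°
n=2: pose=(0,3,S); sL=100/17, sR=100/9; mL=1250/153, mR=-2150/153; mL+mR=-100/17 → advance -1; mR−mL=-200/9 → turn -1·90°
n=3: pose=(0,4,W); sL=8, sR=40/9; mL=4/9, mR=-76/9; mL+mR=-8 → advance -1; mR−mL=-80/9 → turn -1·90°
n=4: pose=(1,4,N); sL=50/13, sR=25/9; mL=100/117, mR=-550/117; mL+mR=-50/13 → advance -1; mR−mL=-50/9 → turn -1·90°
n=5: pose=(1,3,E); sL=200/61, sR=40/9; mL=1540/549, mR=-3340/549; mL+mR=-200/61 → advance -1; mR−mL=-80/9 → turn -1·90°
n=6: pose=(0,3,S); sL=100/17, sR=100/9; mL=1250/153, mR=-2150/153; mL+mR=-100/17 → advance -1; mR−mL=-200/9 → turn -1·90°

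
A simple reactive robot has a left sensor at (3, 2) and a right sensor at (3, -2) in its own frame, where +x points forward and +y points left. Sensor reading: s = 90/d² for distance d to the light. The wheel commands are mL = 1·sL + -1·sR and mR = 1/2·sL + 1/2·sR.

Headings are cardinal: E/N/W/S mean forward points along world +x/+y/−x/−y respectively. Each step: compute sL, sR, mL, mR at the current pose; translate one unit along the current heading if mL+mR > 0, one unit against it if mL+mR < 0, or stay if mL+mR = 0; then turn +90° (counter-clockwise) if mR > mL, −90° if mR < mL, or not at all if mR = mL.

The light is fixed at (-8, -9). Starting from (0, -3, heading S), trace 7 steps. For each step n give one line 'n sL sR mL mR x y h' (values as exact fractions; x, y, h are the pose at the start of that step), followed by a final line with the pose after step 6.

0 90/109 2 -128/109 154/109 0 -3 S
1 9/17 9/13 -36/221 135/221 0 -4 E
2 90/113 18/37 1296/4181 2682/4181 1 -4 N
3 45/26 9/10 54/65 171/130 1 -3 W
4 90/109 2 -128/109 154/109 0 -3 S
5 9/17 9/13 -36/221 135/221 0 -4 E
6 90/113 18/37 1296/4181 2682/4181 1 -4 N
final 1 -3 W

n=0: pose=(0,-3,S); sL=90/109, sR=2; mL=-128/109, mR=154/109; mL+mR=26/109 → advance +1; mR−mL=282/109 → turn +1·90°
n=1: pose=(0,-4,E); sL=9/17, sR=9/13; mL=-36/221, mR=135/221; mL+mR=99/221 → advance +1; mR−mL=171/221 → turn +1·90°
n=2: pose=(1,-4,N); sL=90/113, sR=18/37; mL=1296/4181, mR=2682/4181; mL+mR=3978/4181 → advance +1; mR−mL=1386/4181 → turn +1·90°
n=3: pose=(1,-3,W); sL=45/26, sR=9/10; mL=54/65, mR=171/130; mL+mR=279/130 → advance +1; mR−mL=63/130 → turn +1·90°
n=4: pose=(0,-3,S); sL=90/109, sR=2; mL=-128/109, mR=154/109; mL+mR=26/109 → advance +1; mR−mL=282/109 → turn +1·90°
n=5: pose=(0,-4,E); sL=9/17, sR=9/13; mL=-36/221, mR=135/221; mL+mR=99/221 → advance +1; mR−mL=171/221 → turn +1·90°
n=6: pose=(1,-4,N); sL=90/113, sR=18/37; mL=1296/4181, mR=2682/4181; mL+mR=3978/4181 → advance +1; mR−mL=1386/4181 → turn +1·90°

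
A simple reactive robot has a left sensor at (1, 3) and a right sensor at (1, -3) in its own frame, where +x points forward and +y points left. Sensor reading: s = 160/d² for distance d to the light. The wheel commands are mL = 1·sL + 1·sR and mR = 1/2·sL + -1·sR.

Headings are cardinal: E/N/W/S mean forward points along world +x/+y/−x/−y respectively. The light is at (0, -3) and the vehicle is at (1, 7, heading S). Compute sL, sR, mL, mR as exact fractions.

left sensor world pos  = (4, 6); dL² = 97
right sensor world pos = (-2, 6); dR² = 85
sL = 160/97 = 160/97
sR = 160/85 = 32/17
mL = 1·sL + 1·sR = 5824/1649
mR = 1/2·sL + -1·sR = -1744/1649

160/97 32/17 5824/1649 -1744/1649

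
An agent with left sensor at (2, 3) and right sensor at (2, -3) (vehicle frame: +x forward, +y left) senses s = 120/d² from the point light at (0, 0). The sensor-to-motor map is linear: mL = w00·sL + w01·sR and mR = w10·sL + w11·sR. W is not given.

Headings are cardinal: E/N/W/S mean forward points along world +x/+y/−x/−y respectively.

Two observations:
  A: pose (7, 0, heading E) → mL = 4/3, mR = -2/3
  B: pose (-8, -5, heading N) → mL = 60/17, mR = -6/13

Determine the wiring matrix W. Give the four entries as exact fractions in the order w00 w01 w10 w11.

obs A: pose=(7,0,E) → sL=4/3, sR=4/3, mL=4/3, mR=-2/3
obs B: pose=(-8,-5,N) → sL=12/13, sR=60/17, mL=60/17, mR=-6/13
sensor matrix S = [[4/3, 4/3], [12/13, 60/17]]; det S = 768/221
solve [mL_A; mL_B] = S·[w00; w01] and [mR_A; mR_B] = S·[w10; w11]:
  w00 = 0, w01 = 1, w10 = -1/2, w11 = 0

0 1 -1/2 0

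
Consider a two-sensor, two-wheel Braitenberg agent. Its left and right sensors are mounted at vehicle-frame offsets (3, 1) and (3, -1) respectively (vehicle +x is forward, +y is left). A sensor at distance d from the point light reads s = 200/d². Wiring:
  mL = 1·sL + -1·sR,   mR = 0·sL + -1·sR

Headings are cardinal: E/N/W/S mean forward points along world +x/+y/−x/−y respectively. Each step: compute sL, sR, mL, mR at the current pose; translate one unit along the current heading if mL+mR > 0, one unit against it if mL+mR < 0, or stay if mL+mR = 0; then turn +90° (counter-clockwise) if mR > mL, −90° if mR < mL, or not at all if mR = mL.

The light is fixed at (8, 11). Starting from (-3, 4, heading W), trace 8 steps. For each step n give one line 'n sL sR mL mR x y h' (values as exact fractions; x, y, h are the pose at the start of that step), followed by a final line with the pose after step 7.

n=0: pose=(-3,4,W); sL=10/13, sR=25/29; mL=-35/377, mR=-25/29; mL+mR=-360/377 → advance -1; mR−mL=-10/13 → turn -1·90°
n=1: pose=(-2,4,N); sL=200/137, sR=200/97; mL=-8000/13289, mR=-200/97; mL+mR=-35400/13289 → advance -1; mR−mL=-200/137 → turn -1·90°
n=2: pose=(-2,3,E); sL=100/49, sR=20/13; mL=320/637, mR=-20/13; mL+mR=-660/637 → advance -1; mR−mL=-100/49 → turn -1·90°
n=3: pose=(-3,3,S); sL=200/221, sR=40/53; mL=1760/11713, mR=-40/53; mL+mR=-7080/11713 → advance -1; mR−mL=-200/221 → turn -1·90°
n=4: pose=(-3,4,W); sL=10/13, sR=25/29; mL=-35/377, mR=-25/29; mL+mR=-360/377 → advance -1; mR−mL=-10/13 → turn -1·90°
n=5: pose=(-2,4,N); sL=200/137, sR=200/97; mL=-8000/13289, mR=-200/97; mL+mR=-35400/13289 → advance -1; mR−mL=-200/137 → turn -1·90°
n=6: pose=(-2,3,E); sL=100/49, sR=20/13; mL=320/637, mR=-20/13; mL+mR=-660/637 → advance -1; mR−mL=-100/49 → turn -1·90°
n=7: pose=(-3,3,S); sL=200/221, sR=40/53; mL=1760/11713, mR=-40/53; mL+mR=-7080/11713 → advance -1; mR−mL=-200/221 → turn -1·90°

0 10/13 25/29 -35/377 -25/29 -3 4 W
1 200/137 200/97 -8000/13289 -200/97 -2 4 N
2 100/49 20/13 320/637 -20/13 -2 3 E
3 200/221 40/53 1760/11713 -40/53 -3 3 S
4 10/13 25/29 -35/377 -25/29 -3 4 W
5 200/137 200/97 -8000/13289 -200/97 -2 4 N
6 100/49 20/13 320/637 -20/13 -2 3 E
7 200/221 40/53 1760/11713 -40/53 -3 3 S
final -3 4 W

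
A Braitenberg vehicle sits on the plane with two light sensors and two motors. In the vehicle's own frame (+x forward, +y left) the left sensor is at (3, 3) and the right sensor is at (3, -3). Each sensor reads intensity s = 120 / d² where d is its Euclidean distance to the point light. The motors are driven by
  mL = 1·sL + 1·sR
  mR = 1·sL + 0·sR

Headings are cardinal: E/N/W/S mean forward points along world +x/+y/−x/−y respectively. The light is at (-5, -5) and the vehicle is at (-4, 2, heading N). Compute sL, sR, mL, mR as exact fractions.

15/13 30/29 825/377 15/13

left sensor world pos  = (-7, 5); dL² = 104
right sensor world pos = (-1, 5); dR² = 116
sL = 120/104 = 15/13
sR = 120/116 = 30/29
mL = 1·sL + 1·sR = 825/377
mR = 1·sL + 0·sR = 15/13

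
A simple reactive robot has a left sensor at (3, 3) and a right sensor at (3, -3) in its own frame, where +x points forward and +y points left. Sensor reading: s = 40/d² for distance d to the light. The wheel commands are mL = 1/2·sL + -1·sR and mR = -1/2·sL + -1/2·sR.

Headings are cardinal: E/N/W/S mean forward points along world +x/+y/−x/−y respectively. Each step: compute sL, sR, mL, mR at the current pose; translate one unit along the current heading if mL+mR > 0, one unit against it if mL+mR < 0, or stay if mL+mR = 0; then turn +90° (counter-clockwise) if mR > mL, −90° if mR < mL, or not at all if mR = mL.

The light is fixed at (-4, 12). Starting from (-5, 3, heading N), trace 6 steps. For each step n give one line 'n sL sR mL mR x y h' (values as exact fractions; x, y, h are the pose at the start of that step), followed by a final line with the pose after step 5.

0 10/13 1 -8/13 -23/26 -5 3 N
1 40/53 40/173 1340/9169 -4520/9169 -5 2 E
2 4/17 20/97 -146/1649 -364/1649 -6 2 S
3 40/169 40/61 -5540/10309 -4600/10309 -6 3 W
4 10/37 1/4 -17/148 -77/296 -5 3 S
5 40/137 40/41 -4660/5617 -3560/5617 -5 4 W
final -4 4 S

n=0: pose=(-5,3,N); sL=10/13, sR=1; mL=-8/13, mR=-23/26; mL+mR=-3/2 → advance -1; mR−mL=-7/26 → turn -1·90°
n=1: pose=(-5,2,E); sL=40/53, sR=40/173; mL=1340/9169, mR=-4520/9169; mL+mR=-60/173 → advance -1; mR−mL=-5860/9169 → turn -1·90°
n=2: pose=(-6,2,S); sL=4/17, sR=20/97; mL=-146/1649, mR=-364/1649; mL+mR=-30/97 → advance -1; mR−mL=-218/1649 → turn -1·90°
n=3: pose=(-6,3,W); sL=40/169, sR=40/61; mL=-5540/10309, mR=-4600/10309; mL+mR=-60/61 → advance -1; mR−mL=940/10309 → turn +1·90°
n=4: pose=(-5,3,S); sL=10/37, sR=1/4; mL=-17/148, mR=-77/296; mL+mR=-3/8 → advance -1; mR−mL=-43/296 → turn -1·90°
n=5: pose=(-5,4,W); sL=40/137, sR=40/41; mL=-4660/5617, mR=-3560/5617; mL+mR=-60/41 → advance -1; mR−mL=1100/5617 → turn +1·90°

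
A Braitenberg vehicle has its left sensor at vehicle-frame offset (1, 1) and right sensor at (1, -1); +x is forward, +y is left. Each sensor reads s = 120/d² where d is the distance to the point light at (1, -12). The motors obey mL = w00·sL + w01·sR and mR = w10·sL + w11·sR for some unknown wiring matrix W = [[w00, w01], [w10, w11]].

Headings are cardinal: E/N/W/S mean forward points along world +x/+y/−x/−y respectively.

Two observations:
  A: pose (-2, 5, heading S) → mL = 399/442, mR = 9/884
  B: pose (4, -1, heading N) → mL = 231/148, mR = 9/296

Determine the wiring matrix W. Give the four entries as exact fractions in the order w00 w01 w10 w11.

obs A: pose=(-2,5,S) → sL=6/13, sR=15/34, mL=399/442, mR=9/884
obs B: pose=(4,-1,N) → sL=30/37, sR=3/4, mL=231/148, mR=9/296
sensor matrix S = [[6/13, 15/34], [30/37, 3/4]]; det S = -189/16354
solve [mL_A; mL_B] = S·[w00; w01] and [mR_A; mR_B] = S·[w10; w11]:
  w00 = 1, w01 = 1, w10 = 1/2, w11 = -1/2

1 1 1/2 -1/2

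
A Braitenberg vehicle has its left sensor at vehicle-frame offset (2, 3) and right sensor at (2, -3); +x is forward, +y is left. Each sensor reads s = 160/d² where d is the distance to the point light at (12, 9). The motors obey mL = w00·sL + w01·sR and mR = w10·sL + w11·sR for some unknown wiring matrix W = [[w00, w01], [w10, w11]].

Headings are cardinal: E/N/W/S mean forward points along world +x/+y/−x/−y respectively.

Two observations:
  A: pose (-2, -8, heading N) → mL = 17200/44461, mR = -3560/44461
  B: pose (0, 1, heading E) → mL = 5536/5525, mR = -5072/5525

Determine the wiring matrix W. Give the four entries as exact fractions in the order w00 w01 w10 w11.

1/2 1/2 -1 1/2

obs A: pose=(-2,-8,N) → sL=80/257, sR=80/173, mL=17200/44461, mR=-3560/44461
obs B: pose=(0,1,E) → sL=32/25, sR=160/221, mL=5536/5525, mR=-5072/5525
sensor matrix S = [[80/257, 80/173], [32/25, 160/221]]; det S = -18008064/49129405
solve [mL_A; mL_B] = S·[w00; w01] and [mR_A; mR_B] = S·[w10; w11]:
  w00 = 1/2, w01 = 1/2, w10 = -1, w11 = 1/2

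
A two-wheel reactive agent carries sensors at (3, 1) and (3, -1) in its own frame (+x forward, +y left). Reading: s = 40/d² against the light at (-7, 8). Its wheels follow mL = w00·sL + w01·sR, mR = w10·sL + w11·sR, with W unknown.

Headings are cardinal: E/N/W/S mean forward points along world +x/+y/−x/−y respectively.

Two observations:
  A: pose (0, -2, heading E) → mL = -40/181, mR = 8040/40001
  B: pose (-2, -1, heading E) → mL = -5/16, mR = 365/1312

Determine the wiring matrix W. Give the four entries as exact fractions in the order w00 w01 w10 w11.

obs A: pose=(0,-2,E) → sL=40/181, sR=40/221, mL=-40/181, mR=8040/40001
obs B: pose=(-2,-1,E) → sL=5/16, sR=10/41, mL=-5/16, mR=365/1312
sensor matrix S = [[40/181, 40/221], [5/16, 10/41]]; det S = -8725/3280082
solve [mL_A; mL_B] = S·[w00; w01] and [mR_A; mR_B] = S·[w10; w11]:
  w00 = -1, w01 = 0, w10 = 1/2, w11 = 1/2

-1 0 1/2 1/2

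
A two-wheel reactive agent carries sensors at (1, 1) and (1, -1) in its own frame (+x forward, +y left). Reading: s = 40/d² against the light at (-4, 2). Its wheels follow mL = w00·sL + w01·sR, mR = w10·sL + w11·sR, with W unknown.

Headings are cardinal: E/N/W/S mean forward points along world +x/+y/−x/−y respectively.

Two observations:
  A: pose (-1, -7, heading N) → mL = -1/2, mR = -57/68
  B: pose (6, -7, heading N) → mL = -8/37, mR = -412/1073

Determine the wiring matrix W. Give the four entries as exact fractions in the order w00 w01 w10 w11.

obs A: pose=(-1,-7,N) → sL=10/17, sR=1/2, mL=-1/2, mR=-57/68
obs B: pose=(6,-7,N) → sL=8/29, sR=8/37, mL=-8/37, mR=-412/1073
sensor matrix S = [[10/17, 1/2], [8/29, 8/37]]; det S = -196/18241
solve [mL_A; mL_B] = S·[w00; w01] and [mR_A; mR_B] = S·[w10; w11]:
  w00 = 0, w01 = -1, w10 = -1, w11 = -1/2

0 -1 -1 -1/2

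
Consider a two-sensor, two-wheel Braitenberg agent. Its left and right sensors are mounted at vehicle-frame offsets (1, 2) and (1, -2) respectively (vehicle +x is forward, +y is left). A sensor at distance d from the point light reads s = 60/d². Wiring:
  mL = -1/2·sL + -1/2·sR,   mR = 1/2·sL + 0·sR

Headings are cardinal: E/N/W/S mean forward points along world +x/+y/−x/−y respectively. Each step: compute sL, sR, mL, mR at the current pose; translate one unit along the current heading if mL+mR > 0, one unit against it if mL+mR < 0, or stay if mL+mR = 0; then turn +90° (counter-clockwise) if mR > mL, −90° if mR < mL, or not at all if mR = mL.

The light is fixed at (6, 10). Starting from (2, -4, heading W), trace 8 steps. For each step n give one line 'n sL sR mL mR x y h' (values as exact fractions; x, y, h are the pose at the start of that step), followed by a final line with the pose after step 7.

n=0: pose=(2,-4,W); sL=60/281, sR=60/169; mL=-13500/47489, mR=30/281; mL+mR=-30/169 → advance -1; mR−mL=18570/47489 → turn +1·90°
n=1: pose=(3,-4,S); sL=30/113, sR=6/25; mL=-714/2825, mR=15/113; mL+mR=-3/25 → advance -1; mR−mL=1089/2825 → turn +1·90°
n=2: pose=(3,-3,E); sL=12/25, sR=60/229; mL=-2124/5725, mR=6/25; mL+mR=-30/229 → advance -1; mR−mL=3498/5725 → turn +1·90°
n=3: pose=(2,-3,N); sL=1/3, sR=15/37; mL=-41/111, mR=1/6; mL+mR=-15/74 → advance -1; mR−mL=119/222 → turn +1·90°
n=4: pose=(2,-4,W); sL=60/281, sR=60/169; mL=-13500/47489, mR=30/281; mL+mR=-30/169 → advance -1; mR−mL=18570/47489 → turn +1·90°
n=5: pose=(3,-4,S); sL=30/113, sR=6/25; mL=-714/2825, mR=15/113; mL+mR=-3/25 → advance -1; mR−mL=1089/2825 → turn +1·90°
n=6: pose=(3,-3,E); sL=12/25, sR=60/229; mL=-2124/5725, mR=6/25; mL+mR=-30/229 → advance -1; mR−mL=3498/5725 → turn +1·90°
n=7: pose=(2,-3,N); sL=1/3, sR=15/37; mL=-41/111, mR=1/6; mL+mR=-15/74 → advance -1; mR−mL=119/222 → turn +1·90°

0 60/281 60/169 -13500/47489 30/281 2 -4 W
1 30/113 6/25 -714/2825 15/113 3 -4 S
2 12/25 60/229 -2124/5725 6/25 3 -3 E
3 1/3 15/37 -41/111 1/6 2 -3 N
4 60/281 60/169 -13500/47489 30/281 2 -4 W
5 30/113 6/25 -714/2825 15/113 3 -4 S
6 12/25 60/229 -2124/5725 6/25 3 -3 E
7 1/3 15/37 -41/111 1/6 2 -3 N
final 2 -4 W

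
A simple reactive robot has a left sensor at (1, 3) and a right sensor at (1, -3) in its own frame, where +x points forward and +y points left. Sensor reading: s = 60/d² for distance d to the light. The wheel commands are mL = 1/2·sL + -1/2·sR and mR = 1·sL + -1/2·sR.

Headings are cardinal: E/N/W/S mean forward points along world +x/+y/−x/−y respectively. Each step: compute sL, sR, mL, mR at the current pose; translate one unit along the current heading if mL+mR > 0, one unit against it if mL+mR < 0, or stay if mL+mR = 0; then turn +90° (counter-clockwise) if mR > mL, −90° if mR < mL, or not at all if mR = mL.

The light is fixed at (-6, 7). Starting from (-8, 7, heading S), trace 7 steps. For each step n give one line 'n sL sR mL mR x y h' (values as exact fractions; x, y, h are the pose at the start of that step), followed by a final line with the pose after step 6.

0 30 30/13 180/13 375/13 -8 7 S
1 12 60/17 72/17 174/17 -8 6 E
2 15/4 15 -45/8 -15/4 -7 6 N
3 60/29 12 -144/29 -114/29 -7 5 W
4 10/3 10/3 0 5/3 -6 5 S
5 60 60/37 1080/37 2190/37 -6 4 E
6 15/2 3 9/4 6 -5 4 N
final -5 5 W

n=0: pose=(-8,7,S); sL=30, sR=30/13; mL=180/13, mR=375/13; mL+mR=555/13 → advance +1; mR−mL=15 → turn +1·90°
n=1: pose=(-8,6,E); sL=12, sR=60/17; mL=72/17, mR=174/17; mL+mR=246/17 → advance +1; mR−mL=6 → turn +1·90°
n=2: pose=(-7,6,N); sL=15/4, sR=15; mL=-45/8, mR=-15/4; mL+mR=-75/8 → advance -1; mR−mL=15/8 → turn +1·90°
n=3: pose=(-7,5,W); sL=60/29, sR=12; mL=-144/29, mR=-114/29; mL+mR=-258/29 → advance -1; mR−mL=30/29 → turn +1·90°
n=4: pose=(-6,5,S); sL=10/3, sR=10/3; mL=0, mR=5/3; mL+mR=5/3 → advance +1; mR−mL=5/3 → turn +1·90°
n=5: pose=(-6,4,E); sL=60, sR=60/37; mL=1080/37, mR=2190/37; mL+mR=3270/37 → advance +1; mR−mL=30 → turn +1·90°
n=6: pose=(-5,4,N); sL=15/2, sR=3; mL=9/4, mR=6; mL+mR=33/4 → advance +1; mR−mL=15/4 → turn +1·90°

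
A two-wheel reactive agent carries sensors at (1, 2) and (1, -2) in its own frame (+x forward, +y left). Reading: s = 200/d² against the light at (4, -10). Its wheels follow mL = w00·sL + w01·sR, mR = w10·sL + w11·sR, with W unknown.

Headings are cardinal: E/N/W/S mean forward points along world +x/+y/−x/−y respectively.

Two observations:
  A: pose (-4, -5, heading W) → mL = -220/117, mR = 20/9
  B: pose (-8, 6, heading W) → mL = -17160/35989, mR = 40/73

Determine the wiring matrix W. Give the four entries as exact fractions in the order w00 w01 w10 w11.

obs A: pose=(-4,-5,W) → sL=20/9, sR=20/13, mL=-220/117, mR=20/9
obs B: pose=(-8,6,W) → sL=40/73, sR=200/493, mL=-17160/35989, mR=40/73
sensor matrix S = [[20/9, 20/13], [40/73, 200/493]]; det S = 246400/4210713
solve [mL_A; mL_B] = S·[w00; w01] and [mR_A; mR_B] = S·[w10; w11]:
  w00 = -1/2, w01 = -1/2, w10 = 1, w11 = 0

-1/2 -1/2 1 0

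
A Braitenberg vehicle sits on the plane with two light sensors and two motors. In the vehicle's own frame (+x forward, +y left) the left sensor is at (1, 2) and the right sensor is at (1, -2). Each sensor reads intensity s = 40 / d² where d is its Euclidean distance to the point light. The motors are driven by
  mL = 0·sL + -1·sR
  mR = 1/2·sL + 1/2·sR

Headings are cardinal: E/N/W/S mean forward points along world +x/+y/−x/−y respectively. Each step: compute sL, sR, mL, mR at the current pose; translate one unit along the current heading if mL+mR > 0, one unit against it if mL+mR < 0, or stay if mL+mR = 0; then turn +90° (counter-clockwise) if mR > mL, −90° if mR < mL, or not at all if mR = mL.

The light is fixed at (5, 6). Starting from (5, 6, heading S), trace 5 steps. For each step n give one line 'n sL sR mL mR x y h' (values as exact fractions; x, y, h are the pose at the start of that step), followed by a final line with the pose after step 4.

0 8 8 -8 8 5 6 S
1 8 8 -8 8 5 6 E
2 8 8 -8 8 5 6 N
3 8 8 -8 8 5 6 W
4 8 8 -8 8 5 6 S
final 5 6 E

n=0: pose=(5,6,S); sL=8, sR=8; mL=-8, mR=8; mL+mR=0 → advance +0; mR−mL=16 → turn +1·90°
n=1: pose=(5,6,E); sL=8, sR=8; mL=-8, mR=8; mL+mR=0 → advance +0; mR−mL=16 → turn +1·90°
n=2: pose=(5,6,N); sL=8, sR=8; mL=-8, mR=8; mL+mR=0 → advance +0; mR−mL=16 → turn +1·90°
n=3: pose=(5,6,W); sL=8, sR=8; mL=-8, mR=8; mL+mR=0 → advance +0; mR−mL=16 → turn +1·90°
n=4: pose=(5,6,S); sL=8, sR=8; mL=-8, mR=8; mL+mR=0 → advance +0; mR−mL=16 → turn +1·90°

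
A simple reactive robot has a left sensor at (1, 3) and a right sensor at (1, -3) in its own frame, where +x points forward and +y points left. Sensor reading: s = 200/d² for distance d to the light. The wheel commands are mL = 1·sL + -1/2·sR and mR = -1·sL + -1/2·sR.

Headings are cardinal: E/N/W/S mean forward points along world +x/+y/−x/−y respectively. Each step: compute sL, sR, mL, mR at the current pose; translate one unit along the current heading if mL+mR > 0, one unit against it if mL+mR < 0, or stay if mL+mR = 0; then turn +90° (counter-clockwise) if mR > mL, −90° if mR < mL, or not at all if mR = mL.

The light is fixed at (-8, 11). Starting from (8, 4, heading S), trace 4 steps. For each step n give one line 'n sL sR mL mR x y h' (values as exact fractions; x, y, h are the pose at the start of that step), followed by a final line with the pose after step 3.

0 8/17 200/233 164/3961 -3564/3961 8 4 S
1 100/153 100/117 50/221 -2150/1989 8 5 W
2 200/221 8/17 148/221 -252/221 9 5 N
3 10/17 25/53 635/1802 -1485/1802 9 4 E
final 8 4 S

n=0: pose=(8,4,S); sL=8/17, sR=200/233; mL=164/3961, mR=-3564/3961; mL+mR=-200/233 → advance -1; mR−mL=-16/17 → turn -1·90°
n=1: pose=(8,5,W); sL=100/153, sR=100/117; mL=50/221, mR=-2150/1989; mL+mR=-100/117 → advance -1; mR−mL=-200/153 → turn -1·90°
n=2: pose=(9,5,N); sL=200/221, sR=8/17; mL=148/221, mR=-252/221; mL+mR=-8/17 → advance -1; mR−mL=-400/221 → turn -1·90°
n=3: pose=(9,4,E); sL=10/17, sR=25/53; mL=635/1802, mR=-1485/1802; mL+mR=-25/53 → advance -1; mR−mL=-20/17 → turn -1·90°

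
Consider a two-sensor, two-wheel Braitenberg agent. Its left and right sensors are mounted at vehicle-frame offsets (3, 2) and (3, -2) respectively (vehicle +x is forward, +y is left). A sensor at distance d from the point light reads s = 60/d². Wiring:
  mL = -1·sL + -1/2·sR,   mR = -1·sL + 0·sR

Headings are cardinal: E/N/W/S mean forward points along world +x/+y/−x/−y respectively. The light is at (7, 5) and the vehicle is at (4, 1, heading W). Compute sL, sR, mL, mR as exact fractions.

5/6 3/2 -19/12 -5/6

left sensor world pos  = (1, -1); dL² = 72
right sensor world pos = (1, 3); dR² = 40
sL = 60/72 = 5/6
sR = 60/40 = 3/2
mL = -1·sL + -1/2·sR = -19/12
mR = -1·sL + 0·sR = -5/6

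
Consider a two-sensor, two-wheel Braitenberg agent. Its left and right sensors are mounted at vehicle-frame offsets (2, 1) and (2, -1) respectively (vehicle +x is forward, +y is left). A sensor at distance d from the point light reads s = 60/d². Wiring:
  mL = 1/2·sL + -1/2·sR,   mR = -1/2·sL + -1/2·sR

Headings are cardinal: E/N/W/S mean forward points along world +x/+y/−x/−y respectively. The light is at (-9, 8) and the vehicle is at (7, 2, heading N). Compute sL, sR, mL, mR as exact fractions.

left sensor world pos  = (6, 4); dL² = 241
right sensor world pos = (8, 4); dR² = 305
sL = 60/241 = 60/241
sR = 60/305 = 12/61
mL = 1/2·sL + -1/2·sR = 384/14701
mR = -1/2·sL + -1/2·sR = -3276/14701

60/241 12/61 384/14701 -3276/14701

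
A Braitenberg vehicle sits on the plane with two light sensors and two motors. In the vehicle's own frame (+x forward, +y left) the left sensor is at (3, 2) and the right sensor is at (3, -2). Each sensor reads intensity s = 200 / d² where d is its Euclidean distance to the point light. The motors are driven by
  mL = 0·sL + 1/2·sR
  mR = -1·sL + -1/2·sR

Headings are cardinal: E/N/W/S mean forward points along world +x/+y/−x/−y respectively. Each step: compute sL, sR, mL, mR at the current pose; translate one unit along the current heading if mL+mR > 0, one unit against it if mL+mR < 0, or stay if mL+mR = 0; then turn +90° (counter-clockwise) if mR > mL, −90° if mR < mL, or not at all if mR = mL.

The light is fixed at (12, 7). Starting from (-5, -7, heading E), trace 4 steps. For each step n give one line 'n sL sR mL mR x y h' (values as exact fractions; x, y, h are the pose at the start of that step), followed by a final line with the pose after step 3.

0 10/17 50/113 25/113 -1555/1921 -5 -7 E
1 40/109 200/689 100/689 -38460/75101 -6 -7 S
2 100/333 100/281 50/281 -44750/93573 -6 -6 W
3 200/461 8/13 4/13 -4444/5993 -5 -6 N
final -5 -7 E

n=0: pose=(-5,-7,E); sL=10/17, sR=50/113; mL=25/113, mR=-1555/1921; mL+mR=-10/17 → advance -1; mR−mL=-1980/1921 → turn -1·90°
n=1: pose=(-6,-7,S); sL=40/109, sR=200/689; mL=100/689, mR=-38460/75101; mL+mR=-40/109 → advance -1; mR−mL=-49360/75101 → turn -1·90°
n=2: pose=(-6,-6,W); sL=100/333, sR=100/281; mL=50/281, mR=-44750/93573; mL+mR=-100/333 → advance -1; mR−mL=-61400/93573 → turn -1·90°
n=3: pose=(-5,-6,N); sL=200/461, sR=8/13; mL=4/13, mR=-4444/5993; mL+mR=-200/461 → advance -1; mR−mL=-6288/5993 → turn -1·90°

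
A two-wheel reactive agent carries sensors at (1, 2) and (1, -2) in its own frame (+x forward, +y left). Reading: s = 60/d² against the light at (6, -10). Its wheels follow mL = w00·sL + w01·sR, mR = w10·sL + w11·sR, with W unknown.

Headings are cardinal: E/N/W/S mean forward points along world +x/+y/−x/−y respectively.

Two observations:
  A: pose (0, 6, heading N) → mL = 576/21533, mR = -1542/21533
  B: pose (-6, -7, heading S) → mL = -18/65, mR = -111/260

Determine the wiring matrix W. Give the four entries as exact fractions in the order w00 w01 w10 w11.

obs A: pose=(0,6,N) → sL=60/353, sR=12/61, mL=576/21533, mR=-1542/21533
obs B: pose=(-6,-7,S) → sL=15/26, sR=3/10, mL=-18/65, mR=-111/260
sensor matrix S = [[60/353, 12/61], [15/26, 3/10]]; det S = -17496/279929
solve [mL_A; mL_B] = S·[w00; w01] and [mR_A; mR_B] = S·[w10; w11]:
  w00 = -1, w01 = 1, w10 = -1, w11 = 1/2

-1 1 -1 1/2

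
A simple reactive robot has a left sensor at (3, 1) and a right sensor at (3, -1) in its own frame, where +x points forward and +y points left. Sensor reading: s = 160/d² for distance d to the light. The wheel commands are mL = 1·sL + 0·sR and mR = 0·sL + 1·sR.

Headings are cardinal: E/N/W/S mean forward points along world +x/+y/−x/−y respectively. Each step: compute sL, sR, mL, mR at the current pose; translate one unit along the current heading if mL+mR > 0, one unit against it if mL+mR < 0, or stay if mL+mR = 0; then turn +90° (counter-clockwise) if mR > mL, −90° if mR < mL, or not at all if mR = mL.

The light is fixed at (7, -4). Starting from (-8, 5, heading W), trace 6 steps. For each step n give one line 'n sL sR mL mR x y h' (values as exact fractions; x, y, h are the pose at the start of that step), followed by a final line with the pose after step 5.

0 40/97 20/53 40/97 20/53 -8 5 W
1 160/433 160/369 160/433 160/369 -9 5 N
2 80/221 80/241 80/221 80/241 -9 6 W
3 160/493 32/85 160/493 32/85 -10 6 N
4 8/25 5/17 8/25 5/17 -10 7 W
5 160/557 32/97 160/557 32/97 -11 7 N
final -11 8 W

n=0: pose=(-8,5,W); sL=40/97, sR=20/53; mL=40/97, mR=20/53; mL+mR=4060/5141 → advance +1; mR−mL=-180/5141 → turn -1·90°
n=1: pose=(-9,5,N); sL=160/433, sR=160/369; mL=160/433, mR=160/369; mL+mR=128320/159777 → advance +1; mR−mL=10240/159777 → turn +1·90°
n=2: pose=(-9,6,W); sL=80/221, sR=80/241; mL=80/221, mR=80/241; mL+mR=36960/53261 → advance +1; mR−mL=-1600/53261 → turn -1·90°
n=3: pose=(-10,6,N); sL=160/493, sR=32/85; mL=160/493, mR=32/85; mL+mR=1728/2465 → advance +1; mR−mL=128/2465 → turn +1·90°
n=4: pose=(-10,7,W); sL=8/25, sR=5/17; mL=8/25, mR=5/17; mL+mR=261/425 → advance +1; mR−mL=-11/425 → turn -1·90°
n=5: pose=(-11,7,N); sL=160/557, sR=32/97; mL=160/557, mR=32/97; mL+mR=33344/54029 → advance +1; mR−mL=2304/54029 → turn +1·90°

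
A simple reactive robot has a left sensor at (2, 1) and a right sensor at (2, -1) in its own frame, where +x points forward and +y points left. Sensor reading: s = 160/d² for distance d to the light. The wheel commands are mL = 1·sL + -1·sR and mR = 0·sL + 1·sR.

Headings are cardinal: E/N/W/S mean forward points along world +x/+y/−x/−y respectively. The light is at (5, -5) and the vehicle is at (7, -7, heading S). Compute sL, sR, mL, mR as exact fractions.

left sensor world pos  = (8, -9); dL² = 25
right sensor world pos = (6, -9); dR² = 17
sL = 160/25 = 32/5
sR = 160/17 = 160/17
mL = 1·sL + -1·sR = -256/85
mR = 0·sL + 1·sR = 160/17

32/5 160/17 -256/85 160/17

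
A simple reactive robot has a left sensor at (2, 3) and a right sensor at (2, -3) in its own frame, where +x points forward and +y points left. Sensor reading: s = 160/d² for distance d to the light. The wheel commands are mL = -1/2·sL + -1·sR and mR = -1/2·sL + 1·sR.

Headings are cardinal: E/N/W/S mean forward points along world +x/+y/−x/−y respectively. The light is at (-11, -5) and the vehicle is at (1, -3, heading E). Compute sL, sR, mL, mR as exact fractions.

160/221 160/197 -51120/43537 19600/43537

left sensor world pos  = (3, 0); dL² = 221
right sensor world pos = (3, -6); dR² = 197
sL = 160/221 = 160/221
sR = 160/197 = 160/197
mL = -1/2·sL + -1·sR = -51120/43537
mR = -1/2·sL + 1·sR = 19600/43537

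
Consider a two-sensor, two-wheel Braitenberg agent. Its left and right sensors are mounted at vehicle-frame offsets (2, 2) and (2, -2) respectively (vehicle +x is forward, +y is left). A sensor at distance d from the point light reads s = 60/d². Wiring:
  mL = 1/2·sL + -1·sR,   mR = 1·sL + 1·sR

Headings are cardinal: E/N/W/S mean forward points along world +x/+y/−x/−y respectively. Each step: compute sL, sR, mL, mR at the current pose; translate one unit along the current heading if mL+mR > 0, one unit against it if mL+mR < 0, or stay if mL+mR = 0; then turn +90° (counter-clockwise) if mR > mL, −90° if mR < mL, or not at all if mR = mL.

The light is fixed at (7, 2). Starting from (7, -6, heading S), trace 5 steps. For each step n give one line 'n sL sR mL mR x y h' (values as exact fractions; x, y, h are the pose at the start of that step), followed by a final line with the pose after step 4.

n=0: pose=(7,-6,S); sL=15/26, sR=15/26; mL=-15/52, mR=15/13; mL+mR=45/52 → advance +1; mR−mL=75/52 → turn +1·90°
n=1: pose=(7,-7,E); sL=60/53, sR=12/25; mL=114/1325, mR=2136/1325; mL+mR=90/53 → advance +1; mR−mL=2022/1325 → turn +1·90°
n=2: pose=(8,-7,N); sL=6/5, sR=30/29; mL=-63/145, mR=324/145; mL+mR=9/5 → advance +1; mR−mL=387/145 → turn +1·90°
n=3: pose=(8,-6,W); sL=60/101, sR=60/37; mL=-4950/3737, mR=8280/3737; mL+mR=90/101 → advance +1; mR−mL=13230/3737 → turn +1·90°
n=4: pose=(7,-6,S); sL=15/26, sR=15/26; mL=-15/52, mR=15/13; mL+mR=45/52 → advance +1; mR−mL=75/52 → turn +1·90°

0 15/26 15/26 -15/52 15/13 7 -6 S
1 60/53 12/25 114/1325 2136/1325 7 -7 E
2 6/5 30/29 -63/145 324/145 8 -7 N
3 60/101 60/37 -4950/3737 8280/3737 8 -6 W
4 15/26 15/26 -15/52 15/13 7 -6 S
final 7 -7 E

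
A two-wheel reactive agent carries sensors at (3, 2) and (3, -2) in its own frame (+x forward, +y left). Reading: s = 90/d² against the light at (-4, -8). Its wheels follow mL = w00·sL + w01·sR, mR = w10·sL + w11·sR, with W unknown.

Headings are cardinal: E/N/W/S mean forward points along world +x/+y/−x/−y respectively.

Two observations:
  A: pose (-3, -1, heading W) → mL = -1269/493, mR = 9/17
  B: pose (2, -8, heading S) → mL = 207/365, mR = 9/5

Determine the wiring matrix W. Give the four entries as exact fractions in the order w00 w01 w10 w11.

-1 1/2 0 1/2

obs A: pose=(-3,-1,W) → sL=90/29, sR=18/17, mL=-1269/493, mR=9/17
obs B: pose=(2,-8,S) → sL=90/73, sR=18/5, mL=207/365, mR=9/5
sensor matrix S = [[90/29, 18/17], [90/73, 18/5]]; det S = 355104/35989
solve [mL_A; mL_B] = S·[w00; w01] and [mR_A; mR_B] = S·[w10; w11]:
  w00 = -1, w01 = 1/2, w10 = 0, w11 = 1/2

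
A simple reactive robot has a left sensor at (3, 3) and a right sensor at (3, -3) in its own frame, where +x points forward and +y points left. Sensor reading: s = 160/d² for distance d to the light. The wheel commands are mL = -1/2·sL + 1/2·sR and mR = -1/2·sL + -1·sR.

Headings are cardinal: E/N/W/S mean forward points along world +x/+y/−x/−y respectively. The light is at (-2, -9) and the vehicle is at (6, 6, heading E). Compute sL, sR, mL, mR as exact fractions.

32/89 32/53 576/4717 -3696/4717

left sensor world pos  = (9, 9); dL² = 445
right sensor world pos = (9, 3); dR² = 265
sL = 160/445 = 32/89
sR = 160/265 = 32/53
mL = -1/2·sL + 1/2·sR = 576/4717
mR = -1/2·sL + -1·sR = -3696/4717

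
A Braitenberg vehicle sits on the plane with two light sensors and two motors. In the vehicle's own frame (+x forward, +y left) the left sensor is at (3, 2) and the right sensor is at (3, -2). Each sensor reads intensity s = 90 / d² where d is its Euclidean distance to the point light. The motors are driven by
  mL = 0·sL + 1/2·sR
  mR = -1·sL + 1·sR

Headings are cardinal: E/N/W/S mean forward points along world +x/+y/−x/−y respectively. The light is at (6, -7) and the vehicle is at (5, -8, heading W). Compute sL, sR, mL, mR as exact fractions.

18/5 90/17 45/17 144/85

left sensor world pos  = (2, -10); dL² = 25
right sensor world pos = (2, -6); dR² = 17
sL = 90/25 = 18/5
sR = 90/17 = 90/17
mL = 0·sL + 1/2·sR = 45/17
mR = -1·sL + 1·sR = 144/85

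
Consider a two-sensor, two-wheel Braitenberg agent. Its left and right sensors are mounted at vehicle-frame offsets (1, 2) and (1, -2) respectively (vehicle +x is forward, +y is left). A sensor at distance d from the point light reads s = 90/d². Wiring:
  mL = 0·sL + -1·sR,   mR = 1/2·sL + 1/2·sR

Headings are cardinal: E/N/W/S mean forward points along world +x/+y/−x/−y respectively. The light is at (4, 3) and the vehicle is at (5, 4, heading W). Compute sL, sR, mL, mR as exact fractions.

left sensor world pos  = (4, 2); dL² = 1
right sensor world pos = (4, 6); dR² = 9
sL = 90/1 = 90
sR = 90/9 = 10
mL = 0·sL + -1·sR = -10
mR = 1/2·sL + 1/2·sR = 50

90 10 -10 50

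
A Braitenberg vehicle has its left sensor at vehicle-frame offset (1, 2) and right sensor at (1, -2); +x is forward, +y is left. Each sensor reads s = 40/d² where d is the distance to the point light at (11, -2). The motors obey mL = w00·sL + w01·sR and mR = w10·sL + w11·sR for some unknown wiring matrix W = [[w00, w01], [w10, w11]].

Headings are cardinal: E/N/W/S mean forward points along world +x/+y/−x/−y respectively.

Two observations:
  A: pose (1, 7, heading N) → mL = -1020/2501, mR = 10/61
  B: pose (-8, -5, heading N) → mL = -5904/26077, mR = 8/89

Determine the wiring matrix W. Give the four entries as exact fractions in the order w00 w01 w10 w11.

-1 -1 1 0

obs A: pose=(1,7,N) → sL=10/61, sR=10/41, mL=-1020/2501, mR=10/61
obs B: pose=(-8,-5,N) → sL=8/89, sR=40/293, mL=-5904/26077, mR=8/89
sensor matrix S = [[10/61, 10/41], [8/89, 40/293]]; det S = 29760/65218577
solve [mL_A; mL_B] = S·[w00; w01] and [mR_A; mR_B] = S·[w10; w11]:
  w00 = -1, w01 = -1, w10 = 1, w11 = 0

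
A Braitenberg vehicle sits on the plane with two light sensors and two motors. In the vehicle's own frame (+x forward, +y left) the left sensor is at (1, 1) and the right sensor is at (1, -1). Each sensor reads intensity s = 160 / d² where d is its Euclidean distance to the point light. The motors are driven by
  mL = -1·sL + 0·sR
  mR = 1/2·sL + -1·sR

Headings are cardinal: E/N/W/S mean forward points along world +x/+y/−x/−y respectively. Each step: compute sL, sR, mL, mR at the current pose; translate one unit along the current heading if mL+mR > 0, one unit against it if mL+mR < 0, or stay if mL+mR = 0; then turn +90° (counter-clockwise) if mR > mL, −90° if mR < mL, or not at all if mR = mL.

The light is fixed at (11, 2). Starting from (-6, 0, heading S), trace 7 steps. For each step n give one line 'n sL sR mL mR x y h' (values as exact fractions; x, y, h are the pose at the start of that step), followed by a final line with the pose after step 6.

n=0: pose=(-6,0,S); sL=32/53, sR=160/333; mL=-32/53, mR=-3152/17649; mL+mR=-13808/17649 → advance -1; mR−mL=7504/17649 → turn +1·90°
n=1: pose=(-6,1,E); sL=5/8, sR=8/13; mL=-5/8, mR=-63/208; mL+mR=-193/208 → advance -1; mR−mL=67/208 → turn +1·90°
n=2: pose=(-7,1,N); sL=160/361, sR=160/289; mL=-160/361, mR=-34640/104329; mL+mR=-80880/104329 → advance -1; mR−mL=11600/104329 → turn +1·90°
n=3: pose=(-7,0,W); sL=16/37, sR=80/181; mL=-16/37, mR=-1512/6697; mL+mR=-4408/6697 → advance -1; mR−mL=1384/6697 → turn +1·90°
n=4: pose=(-6,0,S); sL=32/53, sR=160/333; mL=-32/53, mR=-3152/17649; mL+mR=-13808/17649 → advance -1; mR−mL=7504/17649 → turn +1·90°
n=5: pose=(-6,1,E); sL=5/8, sR=8/13; mL=-5/8, mR=-63/208; mL+mR=-193/208 → advance -1; mR−mL=67/208 → turn +1·90°
n=6: pose=(-7,1,N); sL=160/361, sR=160/289; mL=-160/361, mR=-34640/104329; mL+mR=-80880/104329 → advance -1; mR−mL=11600/104329 → turn +1·90°

0 32/53 160/333 -32/53 -3152/17649 -6 0 S
1 5/8 8/13 -5/8 -63/208 -6 1 E
2 160/361 160/289 -160/361 -34640/104329 -7 1 N
3 16/37 80/181 -16/37 -1512/6697 -7 0 W
4 32/53 160/333 -32/53 -3152/17649 -6 0 S
5 5/8 8/13 -5/8 -63/208 -6 1 E
6 160/361 160/289 -160/361 -34640/104329 -7 1 N
final -7 0 W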